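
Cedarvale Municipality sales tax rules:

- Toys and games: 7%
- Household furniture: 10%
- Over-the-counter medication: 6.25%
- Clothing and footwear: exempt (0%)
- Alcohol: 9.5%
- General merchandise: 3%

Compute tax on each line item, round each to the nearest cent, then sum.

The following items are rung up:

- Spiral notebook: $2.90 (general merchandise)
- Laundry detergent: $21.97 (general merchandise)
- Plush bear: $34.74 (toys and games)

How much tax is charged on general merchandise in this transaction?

$0.75

Spiral notebook $2.90: general merchandise → 3% → $0.09
Laundry detergent $21.97: general merchandise → 3% → $0.66
Tax on general merchandise = $0.09 + $0.66 = $0.75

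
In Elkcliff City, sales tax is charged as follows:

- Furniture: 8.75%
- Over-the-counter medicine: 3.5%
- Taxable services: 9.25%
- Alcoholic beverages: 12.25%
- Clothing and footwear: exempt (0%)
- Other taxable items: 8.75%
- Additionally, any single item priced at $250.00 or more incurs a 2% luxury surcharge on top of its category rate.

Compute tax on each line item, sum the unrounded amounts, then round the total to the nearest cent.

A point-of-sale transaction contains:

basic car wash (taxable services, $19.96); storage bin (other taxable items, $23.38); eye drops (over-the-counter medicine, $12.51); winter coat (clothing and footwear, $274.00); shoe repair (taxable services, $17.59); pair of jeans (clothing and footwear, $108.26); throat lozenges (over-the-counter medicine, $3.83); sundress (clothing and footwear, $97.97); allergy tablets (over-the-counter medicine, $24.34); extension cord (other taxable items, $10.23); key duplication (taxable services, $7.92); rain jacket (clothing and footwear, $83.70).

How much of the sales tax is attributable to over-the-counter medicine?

Eye drops $12.51: over-the-counter medicine → 3.5% → $0.43785
Throat lozenges $3.83: over-the-counter medicine → 3.5% → $0.13405
Allergy tablets $24.34: over-the-counter medicine → 3.5% → $0.8519
Tax on over-the-counter medicine: unrounded sum = $1.4238 → $1.42

$1.42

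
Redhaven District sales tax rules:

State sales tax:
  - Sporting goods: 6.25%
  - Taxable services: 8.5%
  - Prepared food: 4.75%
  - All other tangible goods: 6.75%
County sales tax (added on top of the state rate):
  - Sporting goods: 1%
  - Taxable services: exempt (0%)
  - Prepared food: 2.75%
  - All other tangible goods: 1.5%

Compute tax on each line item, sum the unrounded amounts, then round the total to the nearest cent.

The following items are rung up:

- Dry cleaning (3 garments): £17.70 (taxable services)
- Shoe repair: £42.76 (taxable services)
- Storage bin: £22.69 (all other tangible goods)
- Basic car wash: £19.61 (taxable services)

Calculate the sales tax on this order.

Dry cleaning (3 garments) £17.70: taxable services → 8.5% + 0% county = 8.5% → £1.5045
Shoe repair £42.76: taxable services → 8.5% + 0% county = 8.5% → £3.6346
Storage bin £22.69: all other tangible goods → 6.75% + 1.5% county = 8.25% → £1.871925
Basic car wash £19.61: taxable services → 8.5% + 0% county = 8.5% → £1.66685
Unrounded tax sum = £8.677875 → £8.68

£8.68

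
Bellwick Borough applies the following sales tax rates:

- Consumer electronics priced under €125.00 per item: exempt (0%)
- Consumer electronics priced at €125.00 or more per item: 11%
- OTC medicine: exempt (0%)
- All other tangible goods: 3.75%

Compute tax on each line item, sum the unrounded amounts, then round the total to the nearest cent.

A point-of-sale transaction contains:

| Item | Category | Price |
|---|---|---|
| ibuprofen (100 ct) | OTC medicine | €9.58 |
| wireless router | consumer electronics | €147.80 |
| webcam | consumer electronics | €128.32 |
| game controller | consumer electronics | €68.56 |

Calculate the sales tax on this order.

€30.37

Ibuprofen (100 ct) €9.58: OTC medicine → 0% → €0.00
Wireless router €147.80: consumer electronics, €125.00 or more → 11% → €16.258
Webcam €128.32: consumer electronics, €125.00 or more → 11% → €14.1152
Game controller €68.56: consumer electronics, under €125.00 → 0% → €0.00
Unrounded tax sum = €30.3732 → €30.37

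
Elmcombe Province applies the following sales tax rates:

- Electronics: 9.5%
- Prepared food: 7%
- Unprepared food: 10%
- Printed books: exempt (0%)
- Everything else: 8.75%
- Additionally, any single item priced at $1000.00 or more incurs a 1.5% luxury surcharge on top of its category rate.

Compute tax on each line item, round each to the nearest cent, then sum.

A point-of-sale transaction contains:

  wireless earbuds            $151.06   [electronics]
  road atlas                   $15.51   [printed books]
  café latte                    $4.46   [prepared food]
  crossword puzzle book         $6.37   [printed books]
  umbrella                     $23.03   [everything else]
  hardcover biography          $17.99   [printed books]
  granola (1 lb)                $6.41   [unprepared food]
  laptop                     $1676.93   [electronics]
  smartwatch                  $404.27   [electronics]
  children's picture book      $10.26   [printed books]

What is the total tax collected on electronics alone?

Wireless earbuds $151.06: electronics → 9.5% → $14.35
Laptop $1676.93: electronics → 9.5% + 1.5% surcharge = 11% → $184.46
Smartwatch $404.27: electronics → 9.5% → $38.41
Tax on electronics = $14.35 + $184.46 + $38.41 = $237.22

$237.22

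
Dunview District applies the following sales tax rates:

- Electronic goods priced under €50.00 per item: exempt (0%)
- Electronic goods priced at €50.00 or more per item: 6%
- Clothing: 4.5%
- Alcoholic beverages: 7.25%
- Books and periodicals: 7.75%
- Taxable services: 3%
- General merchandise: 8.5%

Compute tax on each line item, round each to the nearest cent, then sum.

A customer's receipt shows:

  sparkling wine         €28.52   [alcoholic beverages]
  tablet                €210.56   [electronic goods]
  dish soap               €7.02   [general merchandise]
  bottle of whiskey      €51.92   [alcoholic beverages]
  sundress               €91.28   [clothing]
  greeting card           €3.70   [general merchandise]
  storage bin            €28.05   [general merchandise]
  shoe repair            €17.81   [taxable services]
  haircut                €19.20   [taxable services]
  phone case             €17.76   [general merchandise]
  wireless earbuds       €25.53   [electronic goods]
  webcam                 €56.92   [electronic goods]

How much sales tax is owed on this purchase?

€31.90

Sparkling wine €28.52: alcoholic beverages → 7.25% → €2.07
Tablet €210.56: electronic goods, €50.00 or more → 6% → €12.63
Dish soap €7.02: general merchandise → 8.5% → €0.60
Bottle of whiskey €51.92: alcoholic beverages → 7.25% → €3.76
Sundress €91.28: clothing → 4.5% → €4.11
Greeting card €3.70: general merchandise → 8.5% → €0.31
Storage bin €28.05: general merchandise → 8.5% → €2.38
Shoe repair €17.81: taxable services → 3% → €0.53
Haircut €19.20: taxable services → 3% → €0.58
Phone case €17.76: general merchandise → 8.5% → €1.51
Wireless earbuds €25.53: electronic goods, under €50.00 → 0% → €0.00
Webcam €56.92: electronic goods, €50.00 or more → 6% → €3.42
Total tax = €2.07 + €12.63 + €0.60 + €3.76 + €4.11 + €0.31 + €2.38 + €0.53 + €0.58 + €1.51 + €3.42 = €31.90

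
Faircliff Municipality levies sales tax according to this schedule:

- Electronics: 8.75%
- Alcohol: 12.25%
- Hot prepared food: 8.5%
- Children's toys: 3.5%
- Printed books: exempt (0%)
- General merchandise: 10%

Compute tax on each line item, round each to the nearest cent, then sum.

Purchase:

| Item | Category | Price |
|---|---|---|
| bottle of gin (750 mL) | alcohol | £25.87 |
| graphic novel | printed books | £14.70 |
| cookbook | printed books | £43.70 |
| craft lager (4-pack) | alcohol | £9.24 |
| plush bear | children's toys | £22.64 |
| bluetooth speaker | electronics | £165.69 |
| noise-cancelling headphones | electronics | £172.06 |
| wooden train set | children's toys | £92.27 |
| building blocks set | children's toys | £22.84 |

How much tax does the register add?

£38.68

Bottle of gin (750 mL) £25.87: alcohol → 12.25% → £3.17
Graphic novel £14.70: printed books → 0% → £0.00
Cookbook £43.70: printed books → 0% → £0.00
Craft lager (4-pack) £9.24: alcohol → 12.25% → £1.13
Plush bear £22.64: children's toys → 3.5% → £0.79
Bluetooth speaker £165.69: electronics → 8.75% → £14.50
Noise-cancelling headphones £172.06: electronics → 8.75% → £15.06
Wooden train set £92.27: children's toys → 3.5% → £3.23
Building blocks set £22.84: children's toys → 3.5% → £0.80
Total tax = £3.17 + £1.13 + £0.79 + £14.50 + £15.06 + £3.23 + £0.80 = £38.68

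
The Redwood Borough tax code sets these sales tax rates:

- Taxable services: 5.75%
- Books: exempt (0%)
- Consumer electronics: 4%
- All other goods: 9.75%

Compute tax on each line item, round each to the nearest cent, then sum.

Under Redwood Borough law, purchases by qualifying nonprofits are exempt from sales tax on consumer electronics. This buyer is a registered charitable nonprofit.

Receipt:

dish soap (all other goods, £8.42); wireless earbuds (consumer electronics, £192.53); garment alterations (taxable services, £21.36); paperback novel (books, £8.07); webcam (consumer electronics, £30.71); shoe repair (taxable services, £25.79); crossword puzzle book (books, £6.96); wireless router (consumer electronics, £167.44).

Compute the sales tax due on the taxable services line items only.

£2.71

Garment alterations £21.36: taxable services → 5.75% → £1.23
Shoe repair £25.79: taxable services → 5.75% → £1.48
Tax on taxable services = £1.23 + £1.48 = £2.71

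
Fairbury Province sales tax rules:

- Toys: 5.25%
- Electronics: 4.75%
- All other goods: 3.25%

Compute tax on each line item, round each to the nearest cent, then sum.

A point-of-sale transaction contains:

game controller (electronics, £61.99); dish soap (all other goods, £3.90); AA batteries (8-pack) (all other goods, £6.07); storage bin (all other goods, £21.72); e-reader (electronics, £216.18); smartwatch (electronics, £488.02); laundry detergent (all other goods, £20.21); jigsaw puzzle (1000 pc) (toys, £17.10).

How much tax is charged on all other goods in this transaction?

£1.70

Dish soap £3.90: all other goods → 3.25% → £0.13
AA batteries (8-pack) £6.07: all other goods → 3.25% → £0.20
Storage bin £21.72: all other goods → 3.25% → £0.71
Laundry detergent £20.21: all other goods → 3.25% → £0.66
Tax on all other goods = £0.13 + £0.20 + £0.71 + £0.66 = £1.70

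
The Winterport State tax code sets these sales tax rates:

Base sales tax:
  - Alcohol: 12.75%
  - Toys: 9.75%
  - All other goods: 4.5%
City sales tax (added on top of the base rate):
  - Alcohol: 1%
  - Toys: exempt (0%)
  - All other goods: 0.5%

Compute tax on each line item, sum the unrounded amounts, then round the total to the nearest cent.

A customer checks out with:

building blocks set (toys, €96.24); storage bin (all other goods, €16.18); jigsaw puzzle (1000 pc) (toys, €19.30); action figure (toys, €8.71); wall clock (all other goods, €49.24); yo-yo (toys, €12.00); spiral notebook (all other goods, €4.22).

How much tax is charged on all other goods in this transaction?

€3.48

Storage bin €16.18: all other goods → 4.5% + 0.5% city = 5% → €0.809
Wall clock €49.24: all other goods → 4.5% + 0.5% city = 5% → €2.462
Spiral notebook €4.22: all other goods → 4.5% + 0.5% city = 5% → €0.211
Tax on all other goods: unrounded sum = €3.482 → €3.48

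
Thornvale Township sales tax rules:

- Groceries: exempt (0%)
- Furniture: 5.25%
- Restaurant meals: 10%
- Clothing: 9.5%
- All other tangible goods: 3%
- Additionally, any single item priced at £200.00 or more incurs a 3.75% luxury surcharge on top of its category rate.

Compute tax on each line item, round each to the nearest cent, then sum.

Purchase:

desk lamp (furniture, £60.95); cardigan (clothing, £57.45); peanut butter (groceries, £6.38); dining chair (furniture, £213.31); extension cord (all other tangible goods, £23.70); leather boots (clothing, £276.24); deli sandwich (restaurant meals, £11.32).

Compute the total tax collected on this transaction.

Desk lamp £60.95: furniture → 5.25% → £3.20
Cardigan £57.45: clothing → 9.5% → £5.46
Peanut butter £6.38: groceries → 0% → £0.00
Dining chair £213.31: furniture → 5.25% + 3.75% surcharge = 9% → £19.20
Extension cord £23.70: all other tangible goods → 3% → £0.71
Leather boots £276.24: clothing → 9.5% + 3.75% surcharge = 13.25% → £36.60
Deli sandwich £11.32: restaurant meals → 10% → £1.13
Total tax = £3.20 + £5.46 + £19.20 + £0.71 + £36.60 + £1.13 = £66.30

£66.30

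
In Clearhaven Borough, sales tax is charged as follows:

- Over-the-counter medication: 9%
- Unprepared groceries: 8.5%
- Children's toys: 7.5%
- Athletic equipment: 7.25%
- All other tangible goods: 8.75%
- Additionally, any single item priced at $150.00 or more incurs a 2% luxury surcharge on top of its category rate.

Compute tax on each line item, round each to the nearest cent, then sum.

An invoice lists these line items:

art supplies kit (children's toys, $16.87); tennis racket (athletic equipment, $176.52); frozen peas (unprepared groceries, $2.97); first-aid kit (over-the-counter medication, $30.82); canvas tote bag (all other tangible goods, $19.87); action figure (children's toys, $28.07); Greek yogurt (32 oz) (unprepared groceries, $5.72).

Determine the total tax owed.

Art supplies kit $16.87: children's toys → 7.5% → $1.27
Tennis racket $176.52: athletic equipment → 7.25% + 2% surcharge = 9.25% → $16.33
Frozen peas $2.97: unprepared groceries → 8.5% → $0.25
First-aid kit $30.82: over-the-counter medication → 9% → $2.77
Canvas tote bag $19.87: all other tangible goods → 8.75% → $1.74
Action figure $28.07: children's toys → 7.5% → $2.11
Greek yogurt (32 oz) $5.72: unprepared groceries → 8.5% → $0.49
Total tax = $1.27 + $16.33 + $0.25 + $2.77 + $1.74 + $2.11 + $0.49 = $24.96

$24.96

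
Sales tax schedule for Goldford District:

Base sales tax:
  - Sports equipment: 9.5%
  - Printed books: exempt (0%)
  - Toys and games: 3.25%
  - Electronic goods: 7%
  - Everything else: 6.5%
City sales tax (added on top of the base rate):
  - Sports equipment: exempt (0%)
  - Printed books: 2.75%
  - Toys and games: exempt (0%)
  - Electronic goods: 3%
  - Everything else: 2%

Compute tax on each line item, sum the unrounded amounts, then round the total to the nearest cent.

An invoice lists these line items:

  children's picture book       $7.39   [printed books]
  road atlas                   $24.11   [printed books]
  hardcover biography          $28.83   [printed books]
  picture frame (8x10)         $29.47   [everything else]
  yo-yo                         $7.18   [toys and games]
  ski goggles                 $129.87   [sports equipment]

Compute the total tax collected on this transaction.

$16.74

Children's picture book $7.39: printed books → 0% + 2.75% city = 2.75% → $0.203225
Road atlas $24.11: printed books → 0% + 2.75% city = 2.75% → $0.663025
Hardcover biography $28.83: printed books → 0% + 2.75% city = 2.75% → $0.792825
Picture frame (8x10) $29.47: everything else → 6.5% + 2% city = 8.5% → $2.50495
Yo-yo $7.18: toys and games → 3.25% + 0% city = 3.25% → $0.23335
Ski goggles $129.87: sports equipment → 9.5% + 0% city = 9.5% → $12.33765
Unrounded tax sum = $16.735025 → $16.74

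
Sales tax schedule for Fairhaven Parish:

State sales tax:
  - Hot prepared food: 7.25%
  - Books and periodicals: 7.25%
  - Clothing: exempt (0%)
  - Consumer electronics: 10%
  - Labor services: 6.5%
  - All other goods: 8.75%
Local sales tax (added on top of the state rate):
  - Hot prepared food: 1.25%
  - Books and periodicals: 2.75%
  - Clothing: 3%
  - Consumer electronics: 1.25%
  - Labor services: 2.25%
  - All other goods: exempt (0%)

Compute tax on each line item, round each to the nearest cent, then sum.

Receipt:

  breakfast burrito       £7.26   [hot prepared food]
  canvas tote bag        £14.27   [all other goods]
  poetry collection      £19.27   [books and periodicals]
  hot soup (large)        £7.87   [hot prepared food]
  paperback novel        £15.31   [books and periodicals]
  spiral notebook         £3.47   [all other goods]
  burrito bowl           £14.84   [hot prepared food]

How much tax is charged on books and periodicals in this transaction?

£3.46

Poetry collection £19.27: books and periodicals → 7.25% + 2.75% local = 10% → £1.93
Paperback novel £15.31: books and periodicals → 7.25% + 2.75% local = 10% → £1.53
Tax on books and periodicals = £1.93 + £1.53 = £3.46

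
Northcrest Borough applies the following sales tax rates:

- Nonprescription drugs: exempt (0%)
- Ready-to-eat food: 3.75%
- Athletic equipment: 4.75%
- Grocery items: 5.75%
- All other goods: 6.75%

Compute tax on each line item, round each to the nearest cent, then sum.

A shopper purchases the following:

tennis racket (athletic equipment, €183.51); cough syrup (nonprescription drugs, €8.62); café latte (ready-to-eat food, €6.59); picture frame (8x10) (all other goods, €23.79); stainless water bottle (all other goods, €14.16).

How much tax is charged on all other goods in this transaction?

Picture frame (8x10) €23.79: all other goods → 6.75% → €1.61
Stainless water bottle €14.16: all other goods → 6.75% → €0.96
Tax on all other goods = €1.61 + €0.96 = €2.57

€2.57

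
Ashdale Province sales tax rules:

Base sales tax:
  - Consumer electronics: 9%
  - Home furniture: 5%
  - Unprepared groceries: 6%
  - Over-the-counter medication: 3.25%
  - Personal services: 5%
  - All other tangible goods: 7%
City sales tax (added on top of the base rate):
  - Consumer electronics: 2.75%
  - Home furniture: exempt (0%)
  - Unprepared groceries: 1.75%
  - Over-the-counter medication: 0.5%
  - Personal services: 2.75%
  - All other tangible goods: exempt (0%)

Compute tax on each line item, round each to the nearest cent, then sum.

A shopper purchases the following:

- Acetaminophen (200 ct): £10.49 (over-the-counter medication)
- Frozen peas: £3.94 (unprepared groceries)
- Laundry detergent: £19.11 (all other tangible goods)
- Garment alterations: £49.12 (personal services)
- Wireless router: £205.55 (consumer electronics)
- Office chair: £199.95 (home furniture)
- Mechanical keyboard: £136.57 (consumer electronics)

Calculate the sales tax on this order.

Acetaminophen (200 ct) £10.49: over-the-counter medication → 3.25% + 0.5% city = 3.75% → £0.39
Frozen peas £3.94: unprepared groceries → 6% + 1.75% city = 7.75% → £0.31
Laundry detergent £19.11: all other tangible goods → 7% + 0% city = 7% → £1.34
Garment alterations £49.12: personal services → 5% + 2.75% city = 7.75% → £3.81
Wireless router £205.55: consumer electronics → 9% + 2.75% city = 11.75% → £24.15
Office chair £199.95: home furniture → 5% + 0% city = 5% → £10.00
Mechanical keyboard £136.57: consumer electronics → 9% + 2.75% city = 11.75% → £16.05
Total tax = £0.39 + £0.31 + £1.34 + £3.81 + £24.15 + £10.00 + £16.05 = £56.05

£56.05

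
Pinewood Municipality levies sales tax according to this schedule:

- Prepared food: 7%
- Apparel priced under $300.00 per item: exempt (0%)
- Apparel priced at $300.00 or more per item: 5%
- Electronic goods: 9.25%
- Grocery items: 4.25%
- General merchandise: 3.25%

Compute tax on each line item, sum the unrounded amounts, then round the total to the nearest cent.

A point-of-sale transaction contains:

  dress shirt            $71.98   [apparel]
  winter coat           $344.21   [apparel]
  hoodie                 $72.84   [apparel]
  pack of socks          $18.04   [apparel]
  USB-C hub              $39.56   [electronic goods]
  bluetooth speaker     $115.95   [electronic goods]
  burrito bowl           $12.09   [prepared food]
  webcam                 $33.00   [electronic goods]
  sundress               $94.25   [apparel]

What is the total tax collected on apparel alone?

Dress shirt $71.98: apparel, under $300.00 → 0% → $0.00
Winter coat $344.21: apparel, $300.00 or more → 5% → $17.2105
Hoodie $72.84: apparel, under $300.00 → 0% → $0.00
Pack of socks $18.04: apparel, under $300.00 → 0% → $0.00
Sundress $94.25: apparel, under $300.00 → 0% → $0.00
Tax on apparel: unrounded sum = $17.2105 → $17.21

$17.21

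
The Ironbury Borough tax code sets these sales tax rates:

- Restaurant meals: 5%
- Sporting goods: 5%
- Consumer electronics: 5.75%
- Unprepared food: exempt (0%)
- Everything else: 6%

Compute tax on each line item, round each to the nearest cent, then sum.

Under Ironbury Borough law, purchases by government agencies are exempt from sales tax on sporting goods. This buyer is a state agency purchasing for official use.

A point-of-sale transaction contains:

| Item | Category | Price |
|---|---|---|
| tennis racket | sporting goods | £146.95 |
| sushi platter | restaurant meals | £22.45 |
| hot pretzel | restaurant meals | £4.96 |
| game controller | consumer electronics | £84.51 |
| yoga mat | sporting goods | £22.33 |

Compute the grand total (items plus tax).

Tennis racket £146.95: sporting goods, buyer-exempt → 0% → £0.00
Sushi platter £22.45: restaurant meals → 5% → £1.12
Hot pretzel £4.96: restaurant meals → 5% → £0.25
Game controller £84.51: consumer electronics → 5.75% → £4.86
Yoga mat £22.33: sporting goods, buyer-exempt → 0% → £0.00
Subtotal = £281.20; tax = £6.23; total due = £287.43

£287.43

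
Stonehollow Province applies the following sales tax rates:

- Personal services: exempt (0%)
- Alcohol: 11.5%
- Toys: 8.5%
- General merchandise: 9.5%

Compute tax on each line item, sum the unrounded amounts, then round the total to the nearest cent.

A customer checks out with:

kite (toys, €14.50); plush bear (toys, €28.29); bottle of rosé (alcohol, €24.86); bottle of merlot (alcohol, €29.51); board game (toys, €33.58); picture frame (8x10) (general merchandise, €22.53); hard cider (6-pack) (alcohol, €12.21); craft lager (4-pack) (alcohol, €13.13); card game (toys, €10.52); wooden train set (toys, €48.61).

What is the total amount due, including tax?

Kite €14.50: toys → 8.5% → €1.2325
Plush bear €28.29: toys → 8.5% → €2.40465
Bottle of rosé €24.86: alcohol → 11.5% → €2.8589
Bottle of merlot €29.51: alcohol → 11.5% → €3.39365
Board game €33.58: toys → 8.5% → €2.8543
Picture frame (8x10) €22.53: general merchandise → 9.5% → €2.14035
Hard cider (6-pack) €12.21: alcohol → 11.5% → €1.40415
Craft lager (4-pack) €13.13: alcohol → 11.5% → €1.50995
Card game €10.52: toys → 8.5% → €0.8942
Wooden train set €48.61: toys → 8.5% → €4.13185
Subtotal = €237.74; unrounded tax = €22.8245 → €22.82; total due = €260.56

€260.56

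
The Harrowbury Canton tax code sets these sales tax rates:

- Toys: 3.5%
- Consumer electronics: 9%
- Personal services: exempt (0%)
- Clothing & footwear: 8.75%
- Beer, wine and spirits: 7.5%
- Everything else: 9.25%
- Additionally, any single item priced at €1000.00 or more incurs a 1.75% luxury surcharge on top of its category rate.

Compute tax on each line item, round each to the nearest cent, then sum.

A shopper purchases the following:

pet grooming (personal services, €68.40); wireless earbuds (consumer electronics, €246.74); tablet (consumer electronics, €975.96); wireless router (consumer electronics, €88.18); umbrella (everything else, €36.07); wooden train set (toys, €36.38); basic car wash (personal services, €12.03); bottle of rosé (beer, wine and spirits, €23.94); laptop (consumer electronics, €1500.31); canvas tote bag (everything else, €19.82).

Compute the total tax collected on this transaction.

€287.51

Pet grooming €68.40: personal services → 0% → €0.00
Wireless earbuds €246.74: consumer electronics → 9% → €22.21
Tablet €975.96: consumer electronics → 9% → €87.84
Wireless router €88.18: consumer electronics → 9% → €7.94
Umbrella €36.07: everything else → 9.25% → €3.34
Wooden train set €36.38: toys → 3.5% → €1.27
Basic car wash €12.03: personal services → 0% → €0.00
Bottle of rosé €23.94: beer, wine and spirits → 7.5% → €1.80
Laptop €1500.31: consumer electronics → 9% + 1.75% surcharge = 10.75% → €161.28
Canvas tote bag €19.82: everything else → 9.25% → €1.83
Total tax = €22.21 + €87.84 + €7.94 + €3.34 + €1.27 + €1.80 + €161.28 + €1.83 = €287.51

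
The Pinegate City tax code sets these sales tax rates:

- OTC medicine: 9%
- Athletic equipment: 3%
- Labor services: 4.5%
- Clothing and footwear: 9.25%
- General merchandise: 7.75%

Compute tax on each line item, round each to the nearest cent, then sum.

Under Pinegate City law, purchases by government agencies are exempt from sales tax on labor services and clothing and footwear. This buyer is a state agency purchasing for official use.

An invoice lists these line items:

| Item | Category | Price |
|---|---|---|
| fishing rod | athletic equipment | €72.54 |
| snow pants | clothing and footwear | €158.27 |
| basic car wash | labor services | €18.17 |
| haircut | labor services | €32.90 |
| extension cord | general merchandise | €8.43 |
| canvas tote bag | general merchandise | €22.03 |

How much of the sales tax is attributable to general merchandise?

€2.36

Extension cord €8.43: general merchandise → 7.75% → €0.65
Canvas tote bag €22.03: general merchandise → 7.75% → €1.71
Tax on general merchandise = €0.65 + €1.71 = €2.36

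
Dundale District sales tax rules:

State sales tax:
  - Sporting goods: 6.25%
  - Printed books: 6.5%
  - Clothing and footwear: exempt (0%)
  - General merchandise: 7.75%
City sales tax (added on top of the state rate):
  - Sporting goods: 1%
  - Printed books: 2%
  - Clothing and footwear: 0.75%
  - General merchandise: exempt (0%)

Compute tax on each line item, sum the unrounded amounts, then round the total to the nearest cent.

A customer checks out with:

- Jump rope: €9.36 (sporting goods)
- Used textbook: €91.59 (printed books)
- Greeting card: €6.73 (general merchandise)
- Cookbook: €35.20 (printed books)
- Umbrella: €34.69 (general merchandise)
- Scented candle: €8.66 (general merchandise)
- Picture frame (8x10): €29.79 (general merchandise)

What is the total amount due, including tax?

Jump rope €9.36: sporting goods → 6.25% + 1% city = 7.25% → €0.6786
Used textbook €91.59: printed books → 6.5% + 2% city = 8.5% → €7.78515
Greeting card €6.73: general merchandise → 7.75% + 0% city = 7.75% → €0.521575
Cookbook €35.20: printed books → 6.5% + 2% city = 8.5% → €2.992
Umbrella €34.69: general merchandise → 7.75% + 0% city = 7.75% → €2.688475
Scented candle €8.66: general merchandise → 7.75% + 0% city = 7.75% → €0.67115
Picture frame (8x10) €29.79: general merchandise → 7.75% + 0% city = 7.75% → €2.308725
Subtotal = €216.02; unrounded tax = €17.645675 → €17.65; total due = €233.67

€233.67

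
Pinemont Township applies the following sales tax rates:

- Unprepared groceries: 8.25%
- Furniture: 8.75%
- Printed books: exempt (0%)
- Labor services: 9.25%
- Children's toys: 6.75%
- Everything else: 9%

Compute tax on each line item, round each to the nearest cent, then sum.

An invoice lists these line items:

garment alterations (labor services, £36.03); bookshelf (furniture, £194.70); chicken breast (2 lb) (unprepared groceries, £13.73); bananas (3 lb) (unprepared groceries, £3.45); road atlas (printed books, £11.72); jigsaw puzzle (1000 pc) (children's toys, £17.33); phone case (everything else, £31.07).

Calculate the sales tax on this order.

£25.75

Garment alterations £36.03: labor services → 9.25% → £3.33
Bookshelf £194.70: furniture → 8.75% → £17.04
Chicken breast (2 lb) £13.73: unprepared groceries → 8.25% → £1.13
Bananas (3 lb) £3.45: unprepared groceries → 8.25% → £0.28
Road atlas £11.72: printed books → 0% → £0.00
Jigsaw puzzle (1000 pc) £17.33: children's toys → 6.75% → £1.17
Phone case £31.07: everything else → 9% → £2.80
Total tax = £3.33 + £17.04 + £1.13 + £0.28 + £1.17 + £2.80 = £25.75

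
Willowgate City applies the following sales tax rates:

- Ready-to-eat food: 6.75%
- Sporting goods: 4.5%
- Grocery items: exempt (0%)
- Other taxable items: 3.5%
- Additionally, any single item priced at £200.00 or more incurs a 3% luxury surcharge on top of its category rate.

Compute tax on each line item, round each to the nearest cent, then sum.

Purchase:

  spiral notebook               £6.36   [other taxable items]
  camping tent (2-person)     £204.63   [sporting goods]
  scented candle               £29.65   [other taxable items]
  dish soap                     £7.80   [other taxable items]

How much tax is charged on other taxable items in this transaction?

£1.53

Spiral notebook £6.36: other taxable items → 3.5% → £0.22
Scented candle £29.65: other taxable items → 3.5% → £1.04
Dish soap £7.80: other taxable items → 3.5% → £0.27
Tax on other taxable items = £0.22 + £1.04 + £0.27 = £1.53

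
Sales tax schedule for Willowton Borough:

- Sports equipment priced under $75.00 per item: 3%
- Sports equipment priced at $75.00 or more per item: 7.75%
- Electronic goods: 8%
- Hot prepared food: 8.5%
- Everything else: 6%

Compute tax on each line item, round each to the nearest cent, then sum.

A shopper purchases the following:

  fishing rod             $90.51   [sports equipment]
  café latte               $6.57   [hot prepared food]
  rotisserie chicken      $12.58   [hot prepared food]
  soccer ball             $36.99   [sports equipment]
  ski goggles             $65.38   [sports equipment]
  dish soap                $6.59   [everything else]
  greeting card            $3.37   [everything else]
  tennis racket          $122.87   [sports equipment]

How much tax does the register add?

Fishing rod $90.51: sports equipment, $75.00 or more → 7.75% → $7.01
Café latte $6.57: hot prepared food → 8.5% → $0.56
Rotisserie chicken $12.58: hot prepared food → 8.5% → $1.07
Soccer ball $36.99: sports equipment, under $75.00 → 3% → $1.11
Ski goggles $65.38: sports equipment, under $75.00 → 3% → $1.96
Dish soap $6.59: everything else → 6% → $0.40
Greeting card $3.37: everything else → 6% → $0.20
Tennis racket $122.87: sports equipment, $75.00 or more → 7.75% → $9.52
Total tax = $7.01 + $0.56 + $1.07 + $1.11 + $1.96 + $0.40 + $0.20 + $9.52 = $21.83

$21.83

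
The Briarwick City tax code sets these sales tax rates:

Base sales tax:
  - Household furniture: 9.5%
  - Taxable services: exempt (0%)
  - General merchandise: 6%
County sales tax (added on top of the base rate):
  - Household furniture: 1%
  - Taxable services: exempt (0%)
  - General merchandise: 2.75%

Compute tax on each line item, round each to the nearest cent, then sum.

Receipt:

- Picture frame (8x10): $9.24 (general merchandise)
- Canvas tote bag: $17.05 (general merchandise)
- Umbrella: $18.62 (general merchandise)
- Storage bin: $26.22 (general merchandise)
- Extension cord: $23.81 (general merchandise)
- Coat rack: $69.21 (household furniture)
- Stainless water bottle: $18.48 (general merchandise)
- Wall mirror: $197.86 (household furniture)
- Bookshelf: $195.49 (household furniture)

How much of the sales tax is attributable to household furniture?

Coat rack $69.21: household furniture → 9.5% + 1% county = 10.5% → $7.27
Wall mirror $197.86: household furniture → 9.5% + 1% county = 10.5% → $20.78
Bookshelf $195.49: household furniture → 9.5% + 1% county = 10.5% → $20.53
Tax on household furniture = $7.27 + $20.78 + $20.53 = $48.58

$48.58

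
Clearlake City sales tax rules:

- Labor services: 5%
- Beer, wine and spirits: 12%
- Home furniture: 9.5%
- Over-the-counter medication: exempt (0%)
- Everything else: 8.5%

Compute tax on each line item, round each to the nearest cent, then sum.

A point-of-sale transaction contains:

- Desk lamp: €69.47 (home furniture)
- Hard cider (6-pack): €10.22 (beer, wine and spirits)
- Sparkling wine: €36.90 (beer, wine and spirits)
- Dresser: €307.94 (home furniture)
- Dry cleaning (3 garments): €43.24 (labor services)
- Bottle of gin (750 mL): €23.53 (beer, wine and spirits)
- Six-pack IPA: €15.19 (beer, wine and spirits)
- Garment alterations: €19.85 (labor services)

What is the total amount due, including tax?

€575.64

Desk lamp €69.47: home furniture → 9.5% → €6.60
Hard cider (6-pack) €10.22: beer, wine and spirits → 12% → €1.23
Sparkling wine €36.90: beer, wine and spirits → 12% → €4.43
Dresser €307.94: home furniture → 9.5% → €29.25
Dry cleaning (3 garments) €43.24: labor services → 5% → €2.16
Bottle of gin (750 mL) €23.53: beer, wine and spirits → 12% → €2.82
Six-pack IPA €15.19: beer, wine and spirits → 12% → €1.82
Garment alterations €19.85: labor services → 5% → €0.99
Subtotal = €526.34; tax = €49.30; total due = €575.64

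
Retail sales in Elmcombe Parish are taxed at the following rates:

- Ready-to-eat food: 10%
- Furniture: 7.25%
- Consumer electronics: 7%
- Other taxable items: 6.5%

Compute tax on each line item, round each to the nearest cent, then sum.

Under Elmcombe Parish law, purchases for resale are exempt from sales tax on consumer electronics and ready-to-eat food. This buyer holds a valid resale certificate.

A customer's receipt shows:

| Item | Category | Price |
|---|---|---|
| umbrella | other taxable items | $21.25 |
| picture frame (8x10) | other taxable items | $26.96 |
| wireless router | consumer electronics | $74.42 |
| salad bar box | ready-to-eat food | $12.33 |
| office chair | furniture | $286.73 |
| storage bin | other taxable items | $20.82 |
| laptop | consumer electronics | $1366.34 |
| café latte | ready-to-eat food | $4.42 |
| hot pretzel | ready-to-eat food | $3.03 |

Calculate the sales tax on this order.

Umbrella $21.25: other taxable items → 6.5% → $1.38
Picture frame (8x10) $26.96: other taxable items → 6.5% → $1.75
Wireless router $74.42: consumer electronics, buyer-exempt → 0% → $0.00
Salad bar box $12.33: ready-to-eat food, buyer-exempt → 0% → $0.00
Office chair $286.73: furniture → 7.25% → $20.79
Storage bin $20.82: other taxable items → 6.5% → $1.35
Laptop $1366.34: consumer electronics, buyer-exempt → 0% → $0.00
Café latte $4.42: ready-to-eat food, buyer-exempt → 0% → $0.00
Hot pretzel $3.03: ready-to-eat food, buyer-exempt → 0% → $0.00
Total tax = $1.38 + $1.75 + $20.79 + $1.35 = $25.27

$25.27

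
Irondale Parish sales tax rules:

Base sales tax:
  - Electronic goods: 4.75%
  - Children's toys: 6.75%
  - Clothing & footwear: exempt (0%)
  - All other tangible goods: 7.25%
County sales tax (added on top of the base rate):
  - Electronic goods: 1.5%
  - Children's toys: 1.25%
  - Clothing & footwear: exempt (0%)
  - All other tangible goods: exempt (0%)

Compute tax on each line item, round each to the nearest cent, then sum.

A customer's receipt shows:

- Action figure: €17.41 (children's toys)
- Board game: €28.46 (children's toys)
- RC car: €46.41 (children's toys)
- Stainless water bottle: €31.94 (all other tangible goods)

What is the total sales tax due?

€9.70

Action figure €17.41: children's toys → 6.75% + 1.25% county = 8% → €1.39
Board game €28.46: children's toys → 6.75% + 1.25% county = 8% → €2.28
RC car €46.41: children's toys → 6.75% + 1.25% county = 8% → €3.71
Stainless water bottle €31.94: all other tangible goods → 7.25% + 0% county = 7.25% → €2.32
Total tax = €1.39 + €2.28 + €3.71 + €2.32 = €9.70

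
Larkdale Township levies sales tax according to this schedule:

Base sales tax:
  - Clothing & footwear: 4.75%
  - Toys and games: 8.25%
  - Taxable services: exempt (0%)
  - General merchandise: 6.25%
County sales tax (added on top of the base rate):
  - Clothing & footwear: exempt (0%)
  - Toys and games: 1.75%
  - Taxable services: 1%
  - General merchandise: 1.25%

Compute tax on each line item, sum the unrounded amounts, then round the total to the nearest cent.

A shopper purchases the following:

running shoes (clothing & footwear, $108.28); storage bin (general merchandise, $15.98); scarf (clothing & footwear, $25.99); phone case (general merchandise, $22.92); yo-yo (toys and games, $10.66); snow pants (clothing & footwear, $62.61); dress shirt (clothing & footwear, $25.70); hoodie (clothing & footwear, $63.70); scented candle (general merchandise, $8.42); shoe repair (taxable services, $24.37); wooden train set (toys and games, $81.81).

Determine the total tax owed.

$26.64

Running shoes $108.28: clothing & footwear → 4.75% + 0% county = 4.75% → $5.1433
Storage bin $15.98: general merchandise → 6.25% + 1.25% county = 7.5% → $1.1985
Scarf $25.99: clothing & footwear → 4.75% + 0% county = 4.75% → $1.234525
Phone case $22.92: general merchandise → 6.25% + 1.25% county = 7.5% → $1.719
Yo-yo $10.66: toys and games → 8.25% + 1.75% county = 10% → $1.066
Snow pants $62.61: clothing & footwear → 4.75% + 0% county = 4.75% → $2.973975
Dress shirt $25.70: clothing & footwear → 4.75% + 0% county = 4.75% → $1.22075
Hoodie $63.70: clothing & footwear → 4.75% + 0% county = 4.75% → $3.02575
Scented candle $8.42: general merchandise → 6.25% + 1.25% county = 7.5% → $0.6315
Shoe repair $24.37: taxable services → 0% + 1% county = 1% → $0.2437
Wooden train set $81.81: toys and games → 8.25% + 1.75% county = 10% → $8.181
Unrounded tax sum = $26.638 → $26.64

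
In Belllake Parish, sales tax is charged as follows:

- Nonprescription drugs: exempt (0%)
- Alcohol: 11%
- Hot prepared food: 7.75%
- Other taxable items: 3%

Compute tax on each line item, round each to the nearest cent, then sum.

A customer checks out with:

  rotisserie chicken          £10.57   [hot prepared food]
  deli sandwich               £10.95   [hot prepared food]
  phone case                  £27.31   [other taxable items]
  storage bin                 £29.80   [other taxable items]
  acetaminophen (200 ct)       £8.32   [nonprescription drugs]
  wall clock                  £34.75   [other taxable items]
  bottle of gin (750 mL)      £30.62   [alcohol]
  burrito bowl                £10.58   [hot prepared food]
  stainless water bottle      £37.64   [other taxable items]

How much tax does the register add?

Rotisserie chicken £10.57: hot prepared food → 7.75% → £0.82
Deli sandwich £10.95: hot prepared food → 7.75% → £0.85
Phone case £27.31: other taxable items → 3% → £0.82
Storage bin £29.80: other taxable items → 3% → £0.89
Acetaminophen (200 ct) £8.32: nonprescription drugs → 0% → £0.00
Wall clock £34.75: other taxable items → 3% → £1.04
Bottle of gin (750 mL) £30.62: alcohol → 11% → £3.37
Burrito bowl £10.58: hot prepared food → 7.75% → £0.82
Stainless water bottle £37.64: other taxable items → 3% → £1.13
Total tax = £0.82 + £0.85 + £0.82 + £0.89 + £1.04 + £3.37 + £0.82 + £1.13 = £9.74

£9.74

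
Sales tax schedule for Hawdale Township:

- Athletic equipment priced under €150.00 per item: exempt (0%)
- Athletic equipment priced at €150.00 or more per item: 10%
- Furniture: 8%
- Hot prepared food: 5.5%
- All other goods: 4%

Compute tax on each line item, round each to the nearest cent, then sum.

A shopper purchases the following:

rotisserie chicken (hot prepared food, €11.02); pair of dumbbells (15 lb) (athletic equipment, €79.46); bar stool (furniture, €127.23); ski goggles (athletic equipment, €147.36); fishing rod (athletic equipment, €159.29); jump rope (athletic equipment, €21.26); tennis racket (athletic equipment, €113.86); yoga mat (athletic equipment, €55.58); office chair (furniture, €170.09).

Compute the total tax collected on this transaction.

€40.33

Rotisserie chicken €11.02: hot prepared food → 5.5% → €0.61
Pair of dumbbells (15 lb) €79.46: athletic equipment, under €150.00 → 0% → €0.00
Bar stool €127.23: furniture → 8% → €10.18
Ski goggles €147.36: athletic equipment, under €150.00 → 0% → €0.00
Fishing rod €159.29: athletic equipment, €150.00 or more → 10% → €15.93
Jump rope €21.26: athletic equipment, under €150.00 → 0% → €0.00
Tennis racket €113.86: athletic equipment, under €150.00 → 0% → €0.00
Yoga mat €55.58: athletic equipment, under €150.00 → 0% → €0.00
Office chair €170.09: furniture → 8% → €13.61
Total tax = €0.61 + €10.18 + €15.93 + €13.61 = €40.33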